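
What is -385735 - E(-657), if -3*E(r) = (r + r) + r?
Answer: -386392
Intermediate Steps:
E(r) = -r (E(r) = -((r + r) + r)/3 = -(2*r + r)/3 = -r)
-385735 - E(-657) = -385735 - (-1)*(-657) = -385735 - 1*657 = -385735 - 657 = -386392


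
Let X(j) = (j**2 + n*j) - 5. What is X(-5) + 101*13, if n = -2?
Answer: 1343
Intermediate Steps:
X(j) = -5 + j**2 - 2*j (X(j) = (j**2 - 2*j) - 5 = -5 + j**2 - 2*j)
X(-5) + 101*13 = (-5 + (-5)**2 - 2*(-5)) + 101*13 = (-5 + 25 + 10) + 1313 = 30 + 1313 = 1343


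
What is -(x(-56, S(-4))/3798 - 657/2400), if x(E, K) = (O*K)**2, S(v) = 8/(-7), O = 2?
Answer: 20275769/74440800 ≈ 0.27237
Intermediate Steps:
S(v) = -8/7 (S(v) = 8*(-1/7) = -8/7)
x(E, K) = 4*K**2 (x(E, K) = (2*K)**2 = 4*K**2)
-(x(-56, S(-4))/3798 - 657/2400) = -((4*(-8/7)**2)/3798 - 657/2400) = -((4*(64/49))*(1/3798) - 657*1/2400) = -((256/49)*(1/3798) - 219/800) = -(128/93051 - 219/800) = -1*(-20275769/74440800) = 20275769/74440800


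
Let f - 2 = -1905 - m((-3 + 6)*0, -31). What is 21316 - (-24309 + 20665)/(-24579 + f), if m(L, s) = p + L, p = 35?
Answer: 565232728/26517 ≈ 21316.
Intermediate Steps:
m(L, s) = 35 + L
f = -1938 (f = 2 + (-1905 - (35 + (-3 + 6)*0)) = 2 + (-1905 - (35 + 3*0)) = 2 + (-1905 - (35 + 0)) = 2 + (-1905 - 1*35) = 2 + (-1905 - 35) = 2 - 1940 = -1938)
21316 - (-24309 + 20665)/(-24579 + f) = 21316 - (-24309 + 20665)/(-24579 - 1938) = 21316 - (-3644)/(-26517) = 21316 - (-3644)*(-1)/26517 = 21316 - 1*3644/26517 = 21316 - 3644/26517 = 565232728/26517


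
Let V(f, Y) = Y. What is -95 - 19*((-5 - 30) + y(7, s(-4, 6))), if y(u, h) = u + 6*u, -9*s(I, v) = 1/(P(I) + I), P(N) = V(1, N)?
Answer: -361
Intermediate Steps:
P(N) = N
s(I, v) = -1/(18*I) (s(I, v) = -1/(9*(I + I)) = -1/(2*I)/9 = -1/(18*I))
y(u, h) = 7*u
-95 - 19*((-5 - 30) + y(7, s(-4, 6))) = -95 - 19*((-5 - 30) + 7*7) = -95 - 19*(-35 + 49) = -95 - 19*14 = -95 - 266 = -361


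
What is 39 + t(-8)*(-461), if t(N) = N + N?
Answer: 7415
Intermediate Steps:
t(N) = 2*N
39 + t(-8)*(-461) = 39 + (2*(-8))*(-461) = 39 - 16*(-461) = 39 + 7376 = 7415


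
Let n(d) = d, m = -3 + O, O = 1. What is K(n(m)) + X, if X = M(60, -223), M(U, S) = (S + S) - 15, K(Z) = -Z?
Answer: -459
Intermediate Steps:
m = -2 (m = -3 + 1 = -2)
M(U, S) = -15 + 2*S (M(U, S) = 2*S - 15 = -15 + 2*S)
X = -461 (X = -15 + 2*(-223) = -15 - 446 = -461)
K(n(m)) + X = -1*(-2) - 461 = 2 - 461 = -459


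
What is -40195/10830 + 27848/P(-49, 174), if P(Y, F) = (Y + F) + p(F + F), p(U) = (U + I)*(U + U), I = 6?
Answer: -1921367083/533938494 ≈ -3.5985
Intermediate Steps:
p(U) = 2*U*(6 + U) (p(U) = (U + 6)*(U + U) = (6 + U)*(2*U) = 2*U*(6 + U))
P(Y, F) = F + Y + 4*F*(6 + 2*F) (P(Y, F) = (Y + F) + 2*(F + F)*(6 + (F + F)) = (F + Y) + 2*(2*F)*(6 + 2*F) = (F + Y) + 4*F*(6 + 2*F) = F + Y + 4*F*(6 + 2*F))
-40195/10830 + 27848/P(-49, 174) = -40195/10830 + 27848/(174 - 49 + 8*174*(3 + 174)) = -40195*1/10830 + 27848/(174 - 49 + 8*174*177) = -8039/2166 + 27848/(174 - 49 + 246384) = -8039/2166 + 27848/246509 = -1921367083/533938494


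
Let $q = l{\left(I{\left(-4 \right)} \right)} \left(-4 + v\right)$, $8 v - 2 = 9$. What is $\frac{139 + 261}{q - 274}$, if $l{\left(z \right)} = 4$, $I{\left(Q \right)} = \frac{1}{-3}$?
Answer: $- \frac{800}{569} \approx -1.406$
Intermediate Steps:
$I{\left(Q \right)} = - \frac{1}{3}$
$v = \frac{11}{8}$ ($v = \frac{1}{4} + \frac{1}{8} \cdot 9 = \frac{1}{4} + \frac{9}{8} = \frac{11}{8} \approx 1.375$)
$q = - \frac{21}{2}$ ($q = 4 \left(-4 + \frac{11}{8}\right) = 4 \left(- \frac{21}{8}\right) = - \frac{21}{2} \approx -10.5$)
$\frac{139 + 261}{q - 274} = \frac{139 + 261}{- \frac{21}{2} - 274} = \frac{400}{- \frac{569}{2}} = 400 \left(- \frac{2}{569}\right) = - \frac{800}{569}$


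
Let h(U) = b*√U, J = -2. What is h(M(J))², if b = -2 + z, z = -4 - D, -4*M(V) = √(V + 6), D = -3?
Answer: -9/2 ≈ -4.5000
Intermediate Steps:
M(V) = -√(6 + V)/4 (M(V) = -√(V + 6)/4 = -√(6 + V)/4)
z = -1 (z = -4 - 1*(-3) = -4 + 3 = -1)
b = -3 (b = -2 - 1 = -3)
h(U) = -3*√U
h(M(J))² = (-3*I*(6 - 2)^(¼)/2)² = (-3*I*√2/2)² = -9/2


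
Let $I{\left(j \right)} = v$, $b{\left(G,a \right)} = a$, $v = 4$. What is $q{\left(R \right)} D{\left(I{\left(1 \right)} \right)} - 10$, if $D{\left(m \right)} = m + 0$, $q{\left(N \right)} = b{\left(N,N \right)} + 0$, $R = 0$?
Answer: $-10$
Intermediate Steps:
$I{\left(j \right)} = 4$
$q{\left(N \right)} = N$ ($q{\left(N \right)} = N + 0 = N$)
$D{\left(m \right)} = m$
$q{\left(R \right)} D{\left(I{\left(1 \right)} \right)} - 10 = 0 \cdot 4 - 10 = 0 - 10 = -10$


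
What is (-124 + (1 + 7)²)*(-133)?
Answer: 7980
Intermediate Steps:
(-124 + (1 + 7)²)*(-133) = (-124 + 8²)*(-133) = (-124 + 64)*(-133) = -60*(-133) = 7980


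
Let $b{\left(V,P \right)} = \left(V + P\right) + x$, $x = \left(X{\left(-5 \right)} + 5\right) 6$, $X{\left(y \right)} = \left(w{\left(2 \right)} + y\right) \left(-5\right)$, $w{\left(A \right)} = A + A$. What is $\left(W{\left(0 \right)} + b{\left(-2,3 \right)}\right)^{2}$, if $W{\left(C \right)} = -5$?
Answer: $3136$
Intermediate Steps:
$w{\left(A \right)} = 2 A$
$X{\left(y \right)} = -20 - 5 y$ ($X{\left(y \right)} = \left(2 \cdot 2 + y\right) \left(-5\right) = \left(4 + y\right) \left(-5\right) = -20 - 5 y$)
$x = 60$ ($x = \left(\left(-20 - -25\right) + 5\right) 6 = \left(\left(-20 + 25\right) + 5\right) 6 = \left(5 + 5\right) 6 = 10 \cdot 6 = 60$)
$b{\left(V,P \right)} = 60 + P + V$ ($b{\left(V,P \right)} = \left(V + P\right) + 60 = \left(P + V\right) + 60 = 60 + P + V$)
$\left(W{\left(0 \right)} + b{\left(-2,3 \right)}\right)^{2} = \left(-5 + \left(60 + 3 - 2\right)\right)^{2} = \left(-5 + 61\right)^{2} = 56^{2} = 3136$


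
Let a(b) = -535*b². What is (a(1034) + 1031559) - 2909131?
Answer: -573876032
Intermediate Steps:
(a(1034) + 1031559) - 2909131 = (-535*1034² + 1031559) - 2909131 = (-535*1069156 + 1031559) - 2909131 = (-571998460 + 1031559) - 2909131 = -570966901 - 2909131 = -573876032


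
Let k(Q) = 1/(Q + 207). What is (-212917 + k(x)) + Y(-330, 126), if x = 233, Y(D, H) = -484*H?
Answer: -120516439/440 ≈ -2.7390e+5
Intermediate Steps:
k(Q) = 1/(207 + Q)
(-212917 + k(x)) + Y(-330, 126) = (-212917 + 1/(207 + 233)) - 484*126 = (-212917 + 1/440) - 60984 = -93683479/440 - 60984 = -120516439/440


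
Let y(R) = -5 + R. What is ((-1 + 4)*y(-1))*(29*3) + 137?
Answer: -1429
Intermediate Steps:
((-1 + 4)*y(-1))*(29*3) + 137 = ((-1 + 4)*(-5 - 1))*(29*3) + 137 = (3*(-6))*87 + 137 = -18*87 + 137 = -1566 + 137 = -1429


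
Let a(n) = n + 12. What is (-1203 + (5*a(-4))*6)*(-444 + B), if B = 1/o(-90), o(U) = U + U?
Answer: 8551547/20 ≈ 4.2758e+5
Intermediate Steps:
o(U) = 2*U
a(n) = 12 + n
B = -1/180 (B = 1/(2*(-90)) = 1/(-180) = -1/180 ≈ -0.0055556)
(-1203 + (5*a(-4))*6)*(-444 + B) = (-1203 + (5*(12 - 4))*6)*(-444 - 1/180) = (-1203 + (5*8)*6)*(-79921/180) = (-1203 + 40*6)*(-79921/180) = (-1203 + 240)*(-79921/180) = -963*(-79921/180) = 8551547/20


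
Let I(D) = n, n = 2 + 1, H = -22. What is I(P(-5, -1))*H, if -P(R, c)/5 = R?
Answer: -66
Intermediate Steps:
P(R, c) = -5*R
n = 3
I(D) = 3
I(P(-5, -1))*H = 3*(-22) = -66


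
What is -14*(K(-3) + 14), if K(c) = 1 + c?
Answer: -168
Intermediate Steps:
-14*(K(-3) + 14) = -14*((1 - 3) + 14) = -14*(-2 + 14) = -14*12 = -168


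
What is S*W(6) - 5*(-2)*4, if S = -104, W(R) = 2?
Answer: -168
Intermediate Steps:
S*W(6) - 5*(-2)*4 = -104*2 - 5*(-2)*4 = -208 + 10*4 = -208 + 40 = -168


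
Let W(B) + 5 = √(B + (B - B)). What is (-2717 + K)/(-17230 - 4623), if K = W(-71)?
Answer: 2722/21853 - I*√71/21853 ≈ 0.12456 - 0.00038558*I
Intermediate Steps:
W(B) = -5 + √B (W(B) = -5 + √(B + (B - B)) = -5 + √(B + 0) = -5 + √B)
K = -5 + I*√71 (K = -5 + √(-71) = -5 + I*√71 ≈ -5.0 + 8.4261*I)
(-2717 + K)/(-17230 - 4623) = (-2717 + (-5 + I*√71))/(-17230 - 4623) = (-2722 + I*√71)/(-21853) = (-2722 + I*√71)*(-1/21853) = 2722/21853 - I*√71/21853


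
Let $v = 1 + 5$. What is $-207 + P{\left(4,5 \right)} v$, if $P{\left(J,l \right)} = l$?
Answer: $-177$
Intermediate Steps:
$v = 6$
$-207 + P{\left(4,5 \right)} v = -207 + 5 \cdot 6 = -207 + 30 = -177$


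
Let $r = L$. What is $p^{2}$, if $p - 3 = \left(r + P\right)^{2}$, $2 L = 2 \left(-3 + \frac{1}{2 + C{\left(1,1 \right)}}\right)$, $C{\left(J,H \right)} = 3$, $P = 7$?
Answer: $\frac{266256}{625} \approx 426.01$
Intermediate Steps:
$L = - \frac{14}{5}$ ($L = \frac{2 \left(-3 + \frac{1}{2 + 3}\right)}{2} = \frac{2 \left(-3 + \frac{1}{5}\right)}{2} = \frac{2 \left(- \frac{14}{5}\right)}{2} = \frac{1}{2} \left(- \frac{28}{5}\right) = - \frac{14}{5} \approx -2.8$)
$r = - \frac{14}{5} \approx -2.8$
$p = \frac{516}{25}$ ($p = 3 + \left(- \frac{14}{5} + 7\right)^{2} = 3 + \left(\frac{21}{5}\right)^{2} = 3 + \frac{441}{25} = \frac{516}{25} \approx 20.64$)
$p^{2} = \left(\frac{516}{25}\right)^{2} = \frac{266256}{625}$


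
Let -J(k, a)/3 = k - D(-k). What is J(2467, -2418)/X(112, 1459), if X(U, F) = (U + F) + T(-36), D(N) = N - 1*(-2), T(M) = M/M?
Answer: -1233/131 ≈ -9.4122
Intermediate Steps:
T(M) = 1
D(N) = 2 + N (D(N) = N + 2 = 2 + N)
J(k, a) = 6 - 6*k (J(k, a) = -3*(k - (2 - k)) = -3*(k + (-2 + k)) = -3*(-2 + 2*k) = 6 - 6*k)
X(U, F) = 1 + F + U (X(U, F) = (U + F) + 1 = (F + U) + 1 = 1 + F + U)
J(2467, -2418)/X(112, 1459) = (6 - 6*2467)/(1 + 1459 + 112) = (6 - 14802)/1572 = -14796*1/1572 = -1233/131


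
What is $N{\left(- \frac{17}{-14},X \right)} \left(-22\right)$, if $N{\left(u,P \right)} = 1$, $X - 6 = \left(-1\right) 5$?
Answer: $-22$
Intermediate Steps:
$X = 1$ ($X = 6 - 5 = 1$)
$N{\left(- \frac{17}{-14},X \right)} \left(-22\right) = 1 \left(-22\right) = -22$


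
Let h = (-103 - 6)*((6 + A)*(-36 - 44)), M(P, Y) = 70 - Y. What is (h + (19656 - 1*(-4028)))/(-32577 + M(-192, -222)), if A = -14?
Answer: 46076/32285 ≈ 1.4272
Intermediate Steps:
h = -69760 (h = (-103 - 6)*((6 - 14)*(-36 - 44)) = -(-872)*(-80) = -109*640 = -69760)
(h + (19656 - 1*(-4028)))/(-32577 + M(-192, -222)) = (-69760 + (19656 - 1*(-4028)))/(-32577 + (70 - 1*(-222))) = (-69760 + (19656 + 4028))/(-32577 + (70 + 222)) = (-69760 + 23684)/(-32577 + 292) = -46076/(-32285) = -46076*(-1/32285) = 46076/32285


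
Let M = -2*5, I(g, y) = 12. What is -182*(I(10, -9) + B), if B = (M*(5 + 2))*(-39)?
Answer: -499044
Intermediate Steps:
M = -10
B = 2730 (B = -10*(5 + 2)*(-39) = -10*7*(-39) = -70*(-39) = 2730)
-182*(I(10, -9) + B) = -182*(12 + 2730) = -182*2742 = -499044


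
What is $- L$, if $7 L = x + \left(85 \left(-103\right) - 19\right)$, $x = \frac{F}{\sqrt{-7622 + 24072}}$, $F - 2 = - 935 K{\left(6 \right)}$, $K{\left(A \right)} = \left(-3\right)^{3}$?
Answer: $\frac{8774}{7} - \frac{25247 \sqrt{658}}{23030} \approx 1225.3$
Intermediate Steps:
$K{\left(A \right)} = -27$
$F = 25247$ ($F = 2 - -25245 = 2 + 25245 = 25247$)
$x = \frac{25247 \sqrt{658}}{3290}$ ($x = \frac{25247}{\sqrt{-7622 + 24072}} = \frac{25247}{\sqrt{16450}} = \frac{25247}{5 \sqrt{658}} = 25247 \frac{\sqrt{658}}{3290} = \frac{25247 \sqrt{658}}{3290} \approx 196.85$)
$L = - \frac{8774}{7} + \frac{25247 \sqrt{658}}{23030}$ ($L = \frac{\frac{25247 \sqrt{658}}{3290} + \left(85 \left(-103\right) - 19\right)}{7} = \frac{\frac{25247 \sqrt{658}}{3290} - 8774}{7} = \frac{-8774 + \frac{25247 \sqrt{658}}{3290}}{7} = - \frac{8774}{7} + \frac{25247 \sqrt{658}}{23030} \approx -1225.3$)
$- L = - (- \frac{8774}{7} + \frac{25247 \sqrt{658}}{23030}) = \frac{8774}{7} - \frac{25247 \sqrt{658}}{23030}$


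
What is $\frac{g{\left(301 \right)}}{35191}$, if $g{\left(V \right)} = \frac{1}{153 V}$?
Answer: $\frac{1}{1620651123} \approx 6.1704 \cdot 10^{-10}$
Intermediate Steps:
$g{\left(V \right)} = \frac{1}{153 V}$
$\frac{g{\left(301 \right)}}{35191} = \frac{\frac{1}{153} \cdot \frac{1}{301}}{35191} = \frac{1}{153} \cdot \frac{1}{301} \cdot \frac{1}{35191} = \frac{1}{46053} \cdot \frac{1}{35191} = \frac{1}{1620651123}$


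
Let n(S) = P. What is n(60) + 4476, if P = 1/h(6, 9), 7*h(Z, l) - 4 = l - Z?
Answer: 4477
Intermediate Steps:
h(Z, l) = 4/7 - Z/7 + l/7 (h(Z, l) = 4/7 + (l - Z)/7 = 4/7 + (-Z/7 + l/7) = 4/7 - Z/7 + l/7)
P = 1 (P = 1/(4/7 - 1/7*6 + (1/7)*9) = 1/(4/7 - 6/7 + 9/7) = 1/1 = 1)
n(S) = 1
n(60) + 4476 = 1 + 4476 = 4477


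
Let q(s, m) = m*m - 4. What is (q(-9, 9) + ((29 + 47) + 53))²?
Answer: 42436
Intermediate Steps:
q(s, m) = -4 + m² (q(s, m) = m² - 4 = -4 + m²)
(q(-9, 9) + ((29 + 47) + 53))² = ((-4 + 9²) + ((29 + 47) + 53))² = ((-4 + 81) + (76 + 53))² = (77 + 129)² = 206² = 42436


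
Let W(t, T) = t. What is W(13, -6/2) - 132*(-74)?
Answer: 9781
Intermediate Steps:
W(13, -6/2) - 132*(-74) = 13 - 132*(-74) = 13 + 9768 = 9781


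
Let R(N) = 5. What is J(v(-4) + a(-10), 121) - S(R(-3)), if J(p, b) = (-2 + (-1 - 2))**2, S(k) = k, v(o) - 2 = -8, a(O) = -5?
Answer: 20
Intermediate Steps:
v(o) = -6 (v(o) = 2 - 8 = -6)
J(p, b) = 25 (J(p, b) = (-2 - 3)**2 = (-5)**2 = 25)
J(v(-4) + a(-10), 121) - S(R(-3)) = 25 - 1*5 = 25 - 5 = 20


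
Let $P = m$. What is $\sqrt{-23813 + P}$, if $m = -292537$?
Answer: $15 i \sqrt{1406} \approx 562.45 i$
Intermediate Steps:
$P = -292537$
$\sqrt{-23813 + P} = \sqrt{-23813 - 292537} = \sqrt{-316350} = 15 i \sqrt{1406}$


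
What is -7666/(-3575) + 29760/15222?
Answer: 37180642/9069775 ≈ 4.0994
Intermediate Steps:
-7666/(-3575) + 29760/15222 = -7666*(-1/3575) + 29760*(1/15222) = 7666/3575 + 4960/2537 = 37180642/9069775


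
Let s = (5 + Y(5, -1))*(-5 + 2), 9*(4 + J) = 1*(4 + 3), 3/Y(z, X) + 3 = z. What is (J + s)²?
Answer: 167281/324 ≈ 516.30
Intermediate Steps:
Y(z, X) = 3/(-3 + z)
J = -29/9 (J = -4 + (1*(4 + 3))/9 = -4 + (1*7)/9 = -4 + (⅑)*7 = -4 + 7/9 = -29/9 ≈ -3.2222)
s = -39/2 (s = (5 + 3/(-3 + 5))*(-5 + 2) = (5 + 3/2)*(-3) = (13/2)*(-3) = -39/2 ≈ -19.500)
(J + s)² = (-29/9 - 39/2)² = (-409/18)² = 167281/324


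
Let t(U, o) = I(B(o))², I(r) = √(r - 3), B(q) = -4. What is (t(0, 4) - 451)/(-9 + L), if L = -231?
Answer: 229/120 ≈ 1.9083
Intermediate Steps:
I(r) = √(-3 + r)
t(U, o) = -7 (t(U, o) = (√(-3 - 4))² = (√(-7))² = (I*√7)² = -7)
(t(0, 4) - 451)/(-9 + L) = (-7 - 451)/(-9 - 231) = -458/(-240) = -458*(-1/240) = 229/120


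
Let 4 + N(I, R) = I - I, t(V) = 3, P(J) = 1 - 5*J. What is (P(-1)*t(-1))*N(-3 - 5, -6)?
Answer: -72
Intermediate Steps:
N(I, R) = -4 (N(I, R) = -4 + (I - I) = -4 + 0 = -4)
(P(-1)*t(-1))*N(-3 - 5, -6) = ((1 - 5*(-1))*3)*(-4) = ((1 + 5)*3)*(-4) = (6*3)*(-4) = 18*(-4) = -72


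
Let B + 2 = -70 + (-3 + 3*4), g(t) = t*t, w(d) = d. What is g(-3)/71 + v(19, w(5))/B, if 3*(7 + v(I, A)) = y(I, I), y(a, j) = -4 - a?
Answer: 4825/13419 ≈ 0.35956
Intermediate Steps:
g(t) = t²
v(I, A) = -25/3 - I/3 (v(I, A) = -7 + (-4 - I)/3 = -7 + (-4/3 - I/3) = -25/3 - I/3)
B = -63 (B = -2 + (-70 + (-3 + 3*4)) = -2 + (-70 + (-3 + 12)) = -2 + (-70 + 9) = -2 - 61 = -63)
g(-3)/71 + v(19, w(5))/B = (-3)²/71 + (-25/3 - ⅓*19)/(-63) = 9*(1/71) + (-25/3 - 19/3)*(-1/63) = 9/71 - 44/3*(-1/63) = 9/71 + 44/189 = 4825/13419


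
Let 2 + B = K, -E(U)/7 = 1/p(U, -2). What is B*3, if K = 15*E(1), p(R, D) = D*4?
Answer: 267/8 ≈ 33.375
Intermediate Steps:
p(R, D) = 4*D
E(U) = 7/8 (E(U) = -7/(4*(-2)) = -7/(-8) = -7*(-1/8) = 7/8)
K = 105/8 (K = 15*(7/8) = 105/8 ≈ 13.125)
B = 89/8 (B = -2 + 105/8 = 89/8 ≈ 11.125)
B*3 = (89/8)*3 = 267/8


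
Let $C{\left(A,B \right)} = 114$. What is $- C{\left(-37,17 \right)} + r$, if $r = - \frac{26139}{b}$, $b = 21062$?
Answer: $- \frac{2427207}{21062} \approx -115.24$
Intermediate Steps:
$r = - \frac{26139}{21062} \approx -1.2411$
$- C{\left(-37,17 \right)} + r = \left(-1\right) 114 - \frac{26139}{21062} = -114 - \frac{26139}{21062} = - \frac{2427207}{21062}$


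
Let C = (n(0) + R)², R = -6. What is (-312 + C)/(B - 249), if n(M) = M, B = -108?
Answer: 92/119 ≈ 0.77311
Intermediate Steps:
C = 36 (C = (0 - 6)² = (-6)² = 36)
(-312 + C)/(B - 249) = (-312 + 36)/(-108 - 249) = -276/(-357) = -276*(-1/357) = 92/119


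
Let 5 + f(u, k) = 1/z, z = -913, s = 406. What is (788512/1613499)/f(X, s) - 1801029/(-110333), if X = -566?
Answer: 347083591495151/21390770986119 ≈ 16.226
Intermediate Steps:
f(u, k) = -4566/913 (f(u, k) = -5 + 1/(-913) = -5 - 1/913 = -4566/913)
(788512/1613499)/f(X, s) - 1801029/(-110333) = (788512/1613499)/(-4566/913) - 1801029/(-110333) = (788512*(1/1613499))*(-913/4566) - 1801029*(-1/110333) = (788512/1613499)*(-913/4566) + 94791/5807 = -359955728/3683618217 + 94791/5807 = 347083591495151/21390770986119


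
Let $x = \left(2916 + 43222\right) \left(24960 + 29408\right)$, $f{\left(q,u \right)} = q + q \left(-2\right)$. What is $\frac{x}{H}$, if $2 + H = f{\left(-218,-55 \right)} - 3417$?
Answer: $- \frac{2508430784}{3201} \approx -7.8364 \cdot 10^{5}$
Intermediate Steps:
$f{\left(q,u \right)} = - q$ ($f{\left(q,u \right)} = q - 2 q = - q$)
$x = 2508430784$ ($x = 46138 \cdot 54368 = 2508430784$)
$H = -3201$ ($H = -2 - 3199 = -3201$)
$\frac{x}{H} = \frac{2508430784}{-3201} = 2508430784 \left(- \frac{1}{3201}\right) = - \frac{2508430784}{3201}$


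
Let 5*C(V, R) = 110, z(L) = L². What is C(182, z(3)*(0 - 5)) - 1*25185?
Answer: -25163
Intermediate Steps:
C(V, R) = 22 (C(V, R) = (⅕)*110 = 22)
C(182, z(3)*(0 - 5)) - 1*25185 = 22 - 1*25185 = 22 - 25185 = -25163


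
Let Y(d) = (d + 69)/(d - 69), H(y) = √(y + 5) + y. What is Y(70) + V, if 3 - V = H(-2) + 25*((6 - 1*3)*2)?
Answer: -6 - √3 ≈ -7.7320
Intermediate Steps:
H(y) = y + √(5 + y) (H(y) = √(5 + y) + y = y + √(5 + y))
Y(d) = (69 + d)/(-69 + d)
V = -145 - √3 (V = 3 - ((-2 + √(5 - 2)) + 25*((6 - 1*3)*2)) = 3 - ((-2 + √3) + 25*((6 - 3)*2)) = 3 - ((-2 + √3) + 25*(3*2)) = 3 - ((-2 + √3) + 25*6) = 3 - ((-2 + √3) + 150) = 3 - (148 + √3) = 3 + (-148 - √3) = -145 - √3 ≈ -146.73)
Y(70) + V = (69 + 70)/(-69 + 70) + (-145 - √3) = 139/1 + (-145 - √3) = 1*139 + (-145 - √3) = 139 + (-145 - √3) = -6 - √3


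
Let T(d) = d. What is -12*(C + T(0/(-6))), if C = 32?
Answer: -384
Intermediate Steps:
-12*(C + T(0/(-6))) = -12*(32 + 0/(-6)) = -12*(32 + 0*(-⅙)) = -12*(32 + 0) = -12*32 = -384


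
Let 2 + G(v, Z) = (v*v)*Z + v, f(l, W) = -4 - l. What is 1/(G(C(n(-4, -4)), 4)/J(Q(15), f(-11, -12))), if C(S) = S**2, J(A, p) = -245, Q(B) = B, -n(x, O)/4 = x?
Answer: -245/262398 ≈ -0.00093370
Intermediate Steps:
n(x, O) = -4*x
G(v, Z) = -2 + v + Z*v**2 (G(v, Z) = -2 + ((v*v)*Z + v) = -2 + (v**2*Z + v) = -2 + (Z*v**2 + v) = -2 + (v + Z*v**2) = -2 + v + Z*v**2)
1/(G(C(n(-4, -4)), 4)/J(Q(15), f(-11, -12))) = 1/((-2 + (-4*(-4))**2 + 4*((-4*(-4))**2)**2)/(-245)) = 1/((-2 + 16**2 + 4*(16**2)**2)*(-1/245)) = 1/((-2 + 256 + 4*256**2)*(-1/245)) = 1/((-2 + 256 + 4*65536)*(-1/245)) = 1/((-2 + 256 + 262144)*(-1/245)) = 1/(262398*(-1/245)) = 1/(-262398/245) = -245/262398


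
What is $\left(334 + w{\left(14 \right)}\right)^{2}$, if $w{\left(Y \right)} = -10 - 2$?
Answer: $103684$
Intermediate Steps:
$w{\left(Y \right)} = -12$
$\left(334 + w{\left(14 \right)}\right)^{2} = \left(334 - 12\right)^{2} = 322^{2} = 103684$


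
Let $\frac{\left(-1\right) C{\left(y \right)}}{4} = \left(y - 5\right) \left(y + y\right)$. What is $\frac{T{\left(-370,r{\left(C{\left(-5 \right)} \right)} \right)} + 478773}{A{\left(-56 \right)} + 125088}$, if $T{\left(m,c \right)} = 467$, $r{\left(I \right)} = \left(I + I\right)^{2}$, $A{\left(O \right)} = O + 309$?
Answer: $\frac{479240}{125341} \approx 3.8235$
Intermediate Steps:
$A{\left(O \right)} = 309 + O$
$C{\left(y \right)} = - 8 y \left(-5 + y\right)$ ($C{\left(y \right)} = - 4 \left(y - 5\right) \left(y + y\right) = - 4 \left(-5 + y\right) 2 y = - 4 \cdot 2 y \left(-5 + y\right) = - 8 y \left(-5 + y\right)$)
$r{\left(I \right)} = 4 I^{2}$ ($r{\left(I \right)} = \left(2 I\right)^{2} = 4 I^{2}$)
$\frac{T{\left(-370,r{\left(C{\left(-5 \right)} \right)} \right)} + 478773}{A{\left(-56 \right)} + 125088} = \frac{467 + 478773}{\left(309 - 56\right) + 125088} = \frac{479240}{253 + 125088} = \frac{479240}{125341}$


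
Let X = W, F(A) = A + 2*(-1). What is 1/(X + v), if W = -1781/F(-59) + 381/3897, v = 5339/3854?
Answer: 305387106/9369216185 ≈ 0.032595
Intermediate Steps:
F(A) = -2 + A (F(A) = A - 2 = -2 + A)
v = 5339/3854 (v = 5339*(1/3854) = 5339/3854 ≈ 1.3853)
W = 2321266/79239 (W = -1781/(-2 - 59) + 381/3897 = -1781/(-61) + 381*(1/3897) = -1781*(-1/61) + 127/1299 = 1781/61 + 127/1299 = 2321266/79239 ≈ 29.294)
X = 2321266/79239 ≈ 29.294
1/(X + v) = 1/(2321266/79239 + 5339/3854) = 1/(9369216185/305387106) = 305387106/9369216185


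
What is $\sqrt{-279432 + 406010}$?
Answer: $\sqrt{126578} \approx 355.78$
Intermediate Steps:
$\sqrt{-279432 + 406010} = \sqrt{126578}$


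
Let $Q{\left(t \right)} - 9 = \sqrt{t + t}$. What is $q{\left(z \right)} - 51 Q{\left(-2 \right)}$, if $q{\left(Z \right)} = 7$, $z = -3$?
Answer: $-452 - 102 i \approx -452.0 - 102.0 i$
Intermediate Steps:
$Q{\left(t \right)} = 9 + \sqrt{2} \sqrt{t}$ ($Q{\left(t \right)} = 9 + \sqrt{t + t} = 9 + \sqrt{2 t} = 9 + \sqrt{2} \sqrt{t}$)
$q{\left(z \right)} - 51 Q{\left(-2 \right)} = 7 - 51 \left(9 + \sqrt{2} \sqrt{-2}\right) = 7 - 51 \left(9 + \sqrt{2} i \sqrt{2}\right) = 7 - 51 \left(9 + 2 i\right) = 7 - \left(459 + 102 i\right) = -452 - 102 i$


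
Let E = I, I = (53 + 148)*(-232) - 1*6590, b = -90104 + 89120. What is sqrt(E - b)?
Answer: I*sqrt(52238) ≈ 228.56*I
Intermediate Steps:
b = -984
I = -53222 (I = 201*(-232) - 6590 = -46632 - 6590 = -53222)
E = -53222
sqrt(E - b) = sqrt(-53222 - 1*(-984)) = sqrt(-53222 + 984) = sqrt(-52238) = I*sqrt(52238)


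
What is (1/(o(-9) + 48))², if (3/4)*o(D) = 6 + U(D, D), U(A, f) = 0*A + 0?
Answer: 1/3136 ≈ 0.00031888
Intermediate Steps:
U(A, f) = 0 (U(A, f) = 0 + 0 = 0)
o(D) = 8 (o(D) = 4*(6 + 0)/3 = (4/3)*6 = 8)
(1/(o(-9) + 48))² = (1/(8 + 48))² = (1/56)² = 1/3136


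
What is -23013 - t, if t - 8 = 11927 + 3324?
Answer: -38272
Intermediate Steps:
t = 15259 (t = 8 + (11927 + 3324) = 8 + 15251 = 15259)
-23013 - t = -23013 - 1*15259 = -23013 - 15259 = -38272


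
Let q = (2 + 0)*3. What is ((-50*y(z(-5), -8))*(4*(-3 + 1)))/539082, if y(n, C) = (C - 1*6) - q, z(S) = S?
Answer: -4000/269541 ≈ -0.014840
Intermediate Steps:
q = 6 (q = 2*3 = 6)
y(n, C) = -12 + C (y(n, C) = (C - 1*6) - 1*6 = (C - 6) - 6 = (-6 + C) - 6 = -12 + C)
((-50*y(z(-5), -8))*(4*(-3 + 1)))/539082 = ((-50*(-12 - 8))*(4*(-3 + 1)))/539082 = ((-50*(-20))*(4*(-2)))*(1/539082) = (1000*(-8))*(1/539082) = -8000*1/539082 = -4000/269541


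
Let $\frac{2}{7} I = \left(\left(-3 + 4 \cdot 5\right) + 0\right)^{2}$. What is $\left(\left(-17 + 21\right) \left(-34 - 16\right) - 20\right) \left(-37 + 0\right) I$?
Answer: $8233610$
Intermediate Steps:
$I = \frac{2023}{2}$ ($I = \frac{7 \left(\left(-3 + 4 \cdot 5\right) + 0\right)^{2}}{2} = \frac{7 \left(\left(-3 + 20\right) + 0\right)^{2}}{2} = \frac{7 \left(17 + 0\right)^{2}}{2} = \frac{7 \cdot 17^{2}}{2} = \frac{7}{2} \cdot 289 = \frac{2023}{2} \approx 1011.5$)
$\left(\left(-17 + 21\right) \left(-34 - 16\right) - 20\right) \left(-37 + 0\right) I = \left(\left(-17 + 21\right) \left(-34 - 16\right) - 20\right) \left(-37 + 0\right) \frac{2023}{2} = \left(4 \left(-50\right) - 20\right) \left(-37\right) \frac{2023}{2} = \left(-200 - 20\right) \left(-37\right) \frac{2023}{2} = \left(-220\right) \left(-37\right) \frac{2023}{2} = 8140 \cdot \frac{2023}{2} = 8233610$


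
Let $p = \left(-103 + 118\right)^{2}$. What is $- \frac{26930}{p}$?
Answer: $- \frac{5386}{45} \approx -119.69$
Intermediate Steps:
$p = 225$ ($p = 15^{2} = 225$)
$- \frac{26930}{p} = - \frac{26930}{225} = \left(-26930\right) \frac{1}{225} = - \frac{5386}{45}$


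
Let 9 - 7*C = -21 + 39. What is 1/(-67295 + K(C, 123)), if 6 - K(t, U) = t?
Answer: -7/471014 ≈ -1.4862e-5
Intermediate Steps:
C = -9/7 (C = 9/7 - (-21 + 39)/7 = 9/7 - 1/7*18 = 9/7 - 18/7 = -9/7 ≈ -1.2857)
K(t, U) = 6 - t
1/(-67295 + K(C, 123)) = 1/(-67295 + (6 - 1*(-9/7))) = 1/(-67295 + (6 + 9/7)) = 1/(-67295 + 51/7) = 1/(-471014/7) = -7/471014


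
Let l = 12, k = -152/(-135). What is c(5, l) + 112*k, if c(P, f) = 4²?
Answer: 19184/135 ≈ 142.10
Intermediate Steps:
k = 152/135 (k = -152*(-1/135) = 152/135 ≈ 1.1259)
c(P, f) = 16
c(5, l) + 112*k = 16 + 112*(152/135) = 16 + 17024/135 = 19184/135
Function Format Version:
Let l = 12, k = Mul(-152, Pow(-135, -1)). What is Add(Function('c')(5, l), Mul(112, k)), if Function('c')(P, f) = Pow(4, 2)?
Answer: Rational(19184, 135) ≈ 142.10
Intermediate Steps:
k = Rational(152, 135) (k = Mul(-152, Rational(-1, 135)) = Rational(152, 135) ≈ 1.1259)
Function('c')(P, f) = 16
Add(Function('c')(5, l), Mul(112, k)) = Add(16, Mul(112, Rational(152, 135))) = Add(16, Rational(17024, 135)) = Rational(19184, 135)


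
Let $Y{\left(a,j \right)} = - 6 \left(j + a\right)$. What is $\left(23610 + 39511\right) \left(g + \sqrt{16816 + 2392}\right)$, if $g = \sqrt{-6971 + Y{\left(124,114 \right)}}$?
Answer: $6185858 \sqrt{2} + 63121 i \sqrt{8399} \approx 8.7481 \cdot 10^{6} + 5.7848 \cdot 10^{6} i$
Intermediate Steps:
$Y{\left(a,j \right)} = - 6 a - 6 j$ ($Y{\left(a,j \right)} = - 6 \left(a + j\right) = - 6 a - 6 j$)
$g = i \sqrt{8399}$ ($g = \sqrt{-6971 - 1428} = \sqrt{-8399} = i \sqrt{8399} \approx 91.646 i$)
$\left(23610 + 39511\right) \left(g + \sqrt{16816 + 2392}\right) = \left(23610 + 39511\right) \left(i \sqrt{8399} + \sqrt{16816 + 2392}\right) = 63121 \left(i \sqrt{8399} + \sqrt{19208}\right) = 63121 \left(i \sqrt{8399} + 98 \sqrt{2}\right) = 63121 \left(98 \sqrt{2} + i \sqrt{8399}\right) = 6185858 \sqrt{2} + 63121 i \sqrt{8399}$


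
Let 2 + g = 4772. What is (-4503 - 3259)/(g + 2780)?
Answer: -3881/3775 ≈ -1.0281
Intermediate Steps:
g = 4770 (g = -2 + 4772 = 4770)
(-4503 - 3259)/(g + 2780) = (-4503 - 3259)/(4770 + 2780) = -7762/7550 = -7762*1/7550 = -3881/3775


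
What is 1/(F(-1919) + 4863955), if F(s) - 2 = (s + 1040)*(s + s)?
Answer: 1/8237559 ≈ 1.2140e-7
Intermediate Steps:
F(s) = 2 + 2*s*(1040 + s) (F(s) = 2 + (s + 1040)*(s + s) = 2 + (1040 + s)*(2*s) = 2 + 2*s*(1040 + s))
1/(F(-1919) + 4863955) = 1/((2 + 2*(-1919)**2 + 2080*(-1919)) + 4863955) = 1/((2 + 2*3682561 - 3991520) + 4863955) = 1/((2 + 7365122 - 3991520) + 4863955) = 1/(3373604 + 4863955) = 1/8237559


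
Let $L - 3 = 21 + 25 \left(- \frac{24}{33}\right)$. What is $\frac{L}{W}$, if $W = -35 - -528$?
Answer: $\frac{64}{5423} \approx 0.011802$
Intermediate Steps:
$L = \frac{64}{11}$ ($L = 3 + \left(21 + 25 \left(- \frac{24}{33}\right)\right) = 3 + \left(21 + 25 \left(\left(-24\right) \frac{1}{33}\right)\right) = 3 + \left(21 + 25 \left(- \frac{8}{11}\right)\right) = 3 + \left(21 - \frac{200}{11}\right) = 3 + \frac{31}{11} = \frac{64}{11} \approx 5.8182$)
$W = 493$ ($W = -35 + 528 = 493$)
$\frac{L}{W} = \frac{64}{11 \cdot 493} = \frac{64}{11} \cdot \frac{1}{493} = \frac{64}{5423}$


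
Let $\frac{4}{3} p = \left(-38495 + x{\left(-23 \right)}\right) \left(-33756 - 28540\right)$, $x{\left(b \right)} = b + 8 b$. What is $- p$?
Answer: $-1808234844$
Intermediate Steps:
$x{\left(b \right)} = 9 b$
$p = 1808234844$ ($p = \frac{3 \left(-38495 + 9 \left(-23\right)\right) \left(-33756 - 28540\right)}{4} = \frac{3 \left(-38495 - 207\right) \left(-33756 - 28540\right)}{4} = \frac{3 \left(\left(-38702\right) \left(-62296\right)\right)}{4} = \frac{3}{4} \cdot 2410979792 = 1808234844$)
$- p = \left(-1\right) 1808234844 = -1808234844$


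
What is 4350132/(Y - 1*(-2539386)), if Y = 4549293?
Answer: 483348/787631 ≈ 0.61367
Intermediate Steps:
4350132/(Y - 1*(-2539386)) = 4350132/(4549293 - 1*(-2539386)) = 4350132/(4549293 + 2539386) = 4350132/7088679 = 4350132*(1/7088679) = 483348/787631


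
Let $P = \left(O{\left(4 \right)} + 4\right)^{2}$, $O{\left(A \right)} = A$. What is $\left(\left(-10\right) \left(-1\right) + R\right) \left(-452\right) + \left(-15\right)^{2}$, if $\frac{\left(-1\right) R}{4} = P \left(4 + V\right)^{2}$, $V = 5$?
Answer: $9368377$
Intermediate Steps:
$P = 64$ ($P = \left(4 + 4\right)^{2} = 8^{2} = 64$)
$R = -20736$ ($R = - 4 \cdot 64 \left(4 + 5\right)^{2} = - 4 \cdot 64 \cdot 9^{2} = - 4 \cdot 64 \cdot 81 = \left(-4\right) 5184 = -20736$)
$\left(\left(-10\right) \left(-1\right) + R\right) \left(-452\right) + \left(-15\right)^{2} = \left(\left(-10\right) \left(-1\right) - 20736\right) \left(-452\right) + \left(-15\right)^{2} = \left(10 - 20736\right) \left(-452\right) + 225 = \left(-20726\right) \left(-452\right) + 225 = 9368152 + 225 = 9368377$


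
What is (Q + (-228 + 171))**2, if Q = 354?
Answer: 88209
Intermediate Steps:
(Q + (-228 + 171))**2 = (354 + (-228 + 171))**2 = (354 - 57)**2 = 297**2 = 88209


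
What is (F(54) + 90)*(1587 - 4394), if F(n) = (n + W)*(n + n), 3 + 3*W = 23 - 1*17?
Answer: -16926210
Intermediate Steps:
W = 1 (W = -1 + (23 - 1*17)/3 = -1 + (23 - 17)/3 = -1 + (1/3)*6 = -1 + 2 = 1)
F(n) = 2*n*(1 + n) (F(n) = (n + 1)*(n + n) = (1 + n)*(2*n) = 2*n*(1 + n))
(F(54) + 90)*(1587 - 4394) = (2*54*(1 + 54) + 90)*(1587 - 4394) = (2*54*55 + 90)*(-2807) = (5940 + 90)*(-2807) = 6030*(-2807) = -16926210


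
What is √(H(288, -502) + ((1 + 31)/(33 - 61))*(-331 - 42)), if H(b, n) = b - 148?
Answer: 2*√6937/7 ≈ 23.797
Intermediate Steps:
H(b, n) = -148 + b
√(H(288, -502) + ((1 + 31)/(33 - 61))*(-331 - 42)) = √((-148 + 288) + ((1 + 31)/(33 - 61))*(-331 - 42)) = √(140 + (32/(-28))*(-373)) = √(140 + (32*(-1/28))*(-373)) = √(140 - 8/7*(-373)) = √(140 + 2984/7) = √(3964/7) = 2*√6937/7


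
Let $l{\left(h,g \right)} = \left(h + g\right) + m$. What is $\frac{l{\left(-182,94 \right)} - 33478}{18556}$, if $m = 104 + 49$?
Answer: $- \frac{33413}{18556} \approx -1.8007$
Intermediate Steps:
$m = 153$
$l{\left(h,g \right)} = 153 + g + h$ ($l{\left(h,g \right)} = \left(h + g\right) + 153 = \left(g + h\right) + 153 = 153 + g + h$)
$\frac{l{\left(-182,94 \right)} - 33478}{18556} = \frac{\left(153 + 94 - 182\right) - 33478}{18556} = \left(65 - 33478\right) \frac{1}{18556} = \left(-33413\right) \frac{1}{18556} = - \frac{33413}{18556}$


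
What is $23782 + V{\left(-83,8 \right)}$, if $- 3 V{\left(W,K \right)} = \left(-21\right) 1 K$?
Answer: $23838$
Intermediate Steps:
$V{\left(W,K \right)} = 7 K$ ($V{\left(W,K \right)} = - \frac{\left(-21\right) 1 K}{3} = - \frac{\left(-21\right) K}{3} = 7 K$)
$23782 + V{\left(-83,8 \right)} = 23782 + 7 \cdot 8 = 23782 + 56 = 23838$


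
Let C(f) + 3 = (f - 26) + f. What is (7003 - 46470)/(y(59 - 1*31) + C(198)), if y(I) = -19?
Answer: -39467/348 ≈ -113.41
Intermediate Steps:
C(f) = -29 + 2*f (C(f) = -3 + ((f - 26) + f) = -3 + ((-26 + f) + f) = -3 + (-26 + 2*f) = -29 + 2*f)
(7003 - 46470)/(y(59 - 1*31) + C(198)) = (7003 - 46470)/(-19 + (-29 + 2*198)) = -39467/(-19 + (-29 + 396)) = -39467/(-19 + 367) = -39467/348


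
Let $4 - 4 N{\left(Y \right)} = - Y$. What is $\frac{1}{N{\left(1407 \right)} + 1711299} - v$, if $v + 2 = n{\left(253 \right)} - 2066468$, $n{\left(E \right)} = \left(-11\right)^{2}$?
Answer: $\frac{14147479527847}{6846607} \approx 2.0663 \cdot 10^{6}$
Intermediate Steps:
$N{\left(Y \right)} = 1 + \frac{Y}{4}$ ($N{\left(Y \right)} = 1 - \frac{\left(-1\right) Y}{4} = 1 + \frac{Y}{4}$)
$n{\left(E \right)} = 121$
$v = -2066349$ ($v = -2 + \left(121 - 2066468\right) = -2 - 2066347 = -2066349$)
$\frac{1}{N{\left(1407 \right)} + 1711299} - v = \frac{1}{\left(1 + \frac{1}{4} \cdot 1407\right) + 1711299} - -2066349 = \frac{1}{\left(1 + \frac{1407}{4}\right) + 1711299} + 2066349 = \frac{1}{\frac{1411}{4} + 1711299} + 2066349 = \frac{1}{\frac{6846607}{4}} + 2066349 = \frac{4}{6846607} + 2066349 = \frac{14147479527847}{6846607}$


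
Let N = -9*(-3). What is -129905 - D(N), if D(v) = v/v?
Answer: -129906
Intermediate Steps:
N = 27
D(v) = 1
-129905 - D(N) = -129905 - 1*1 = -129905 - 1 = -129906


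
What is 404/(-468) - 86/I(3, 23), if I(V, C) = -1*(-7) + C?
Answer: -2182/585 ≈ -3.7299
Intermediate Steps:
I(V, C) = 7 + C
404/(-468) - 86/I(3, 23) = 404/(-468) - 86/(7 + 23) = 404*(-1/468) - 86/30 = -101/117 - 86*1/30 = -101/117 - 43/15 = -2182/585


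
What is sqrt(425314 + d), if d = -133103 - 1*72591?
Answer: 2*sqrt(54905) ≈ 468.64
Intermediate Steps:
d = -205694 (d = -133103 - 72591 = -205694)
sqrt(425314 + d) = sqrt(425314 - 205694) = sqrt(219620) = 2*sqrt(54905)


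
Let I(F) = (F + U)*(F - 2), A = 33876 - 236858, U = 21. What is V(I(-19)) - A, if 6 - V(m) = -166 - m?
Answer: 203112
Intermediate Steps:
A = -202982
I(F) = (-2 + F)*(21 + F) (I(F) = (F + 21)*(F - 2) = (21 + F)*(-2 + F) = (-2 + F)*(21 + F))
V(m) = 172 + m (V(m) = 6 - (-166 - m) = 6 + (166 + m) = 172 + m)
V(I(-19)) - A = (172 + (-42 + (-19)² + 19*(-19))) - 1*(-202982) = (172 + (-42 + 361 - 361)) + 202982 = (172 - 42) + 202982 = 130 + 202982 = 203112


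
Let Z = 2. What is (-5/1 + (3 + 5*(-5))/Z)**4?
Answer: 65536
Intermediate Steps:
(-5/1 + (3 + 5*(-5))/Z)**4 = (-5/1 + (3 + 5*(-5))/2)**4 = (-5*1 + (3 - 25)*(1/2))**4 = (-5 - 22*1/2)**4 = (-5 - 11)**4 = (-16)**4 = 65536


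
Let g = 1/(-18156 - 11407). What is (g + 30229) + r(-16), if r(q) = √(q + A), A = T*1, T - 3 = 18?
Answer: 893659926/29563 + √5 ≈ 30231.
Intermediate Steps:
g = -1/29563 (g = 1/(-29563) = -1/29563 ≈ -3.3826e-5)
T = 21 (T = 3 + 18 = 21)
A = 21 (A = 21*1 = 21)
r(q) = √(21 + q) (r(q) = √(q + 21) = √(21 + q))
(g + 30229) + r(-16) = (-1/29563 + 30229) + √(21 - 16) = 893659926/29563 + √5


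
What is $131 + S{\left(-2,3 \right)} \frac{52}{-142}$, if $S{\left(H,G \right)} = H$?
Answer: $\frac{9353}{71} \approx 131.73$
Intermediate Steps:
$131 + S{\left(-2,3 \right)} \frac{52}{-142} = 131 - 2 \frac{52}{-142} = 131 - 2 \cdot 52 \left(- \frac{1}{142}\right) = 131 - - \frac{52}{71} = 131 + \frac{52}{71} = \frac{9353}{71}$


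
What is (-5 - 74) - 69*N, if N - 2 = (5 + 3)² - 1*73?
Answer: 404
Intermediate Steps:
N = -7 (N = 2 + ((5 + 3)² - 1*73) = 2 + (8² - 73) = 2 + (64 - 73) = 2 - 9 = -7)
(-5 - 74) - 69*N = (-5 - 74) - 69*(-7) = -79 + 483 = 404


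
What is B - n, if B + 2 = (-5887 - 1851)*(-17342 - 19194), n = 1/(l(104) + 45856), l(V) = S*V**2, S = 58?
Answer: 190319595582143/673184 ≈ 2.8272e+8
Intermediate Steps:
l(V) = 58*V**2
n = 1/673184 (n = 1/(58*104**2 + 45856) = 1/(58*10816 + 45856) = 1/(627328 + 45856) = 1/673184 ≈ 1.4855e-6)
B = 282715566 (B = -2 + (-5887 - 1851)*(-17342 - 19194) = -2 - 7738*(-36536) = -2 + 282715568 = 282715566)
B - n = 282715566 - 1*1/673184 = 282715566 - 1/673184 = 190319595582143/673184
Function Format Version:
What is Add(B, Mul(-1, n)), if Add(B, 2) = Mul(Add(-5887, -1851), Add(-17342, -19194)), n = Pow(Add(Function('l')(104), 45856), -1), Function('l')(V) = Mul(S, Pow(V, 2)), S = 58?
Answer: Rational(190319595582143, 673184) ≈ 2.8272e+8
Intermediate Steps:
Function('l')(V) = Mul(58, Pow(V, 2))
n = Rational(1, 673184) (n = Pow(Add(Mul(58, Pow(104, 2)), 45856), -1) = Pow(Add(Mul(58, 10816), 45856), -1) = Pow(Add(627328, 45856), -1) = Pow(673184, -1) = Rational(1, 673184) ≈ 1.4855e-6)
B = 282715566 (B = Add(-2, Mul(Add(-5887, -1851), Add(-17342, -19194))) = Add(-2, Mul(-7738, -36536)) = Add(-2, 282715568) = 282715566)
Add(B, Mul(-1, n)) = Add(282715566, Mul(-1, Rational(1, 673184))) = Add(282715566, Rational(-1, 673184)) = Rational(190319595582143, 673184)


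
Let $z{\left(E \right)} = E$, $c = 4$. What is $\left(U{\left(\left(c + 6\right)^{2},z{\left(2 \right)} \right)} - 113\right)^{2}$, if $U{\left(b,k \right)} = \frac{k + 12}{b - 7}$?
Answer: $\frac{110145025}{8649} \approx 12735.0$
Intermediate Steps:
$U{\left(b,k \right)} = \frac{12 + k}{-7 + b}$
$\left(U{\left(\left(c + 6\right)^{2},z{\left(2 \right)} \right)} - 113\right)^{2} = \left(\frac{12 + 2}{-7 + \left(4 + 6\right)^{2}} - 113\right)^{2} = \left(\frac{1}{-7 + 10^{2}} \cdot 14 - 113\right)^{2} = \left(\frac{1}{-7 + 100} \cdot 14 - 113\right)^{2} = \left(\frac{1}{93} \cdot 14 - 113\right)^{2} = \left(\frac{14}{93} - 113\right)^{2} = \left(- \frac{10495}{93}\right)^{2} = \frac{110145025}{8649}$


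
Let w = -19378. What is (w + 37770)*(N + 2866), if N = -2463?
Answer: 7411976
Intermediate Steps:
(w + 37770)*(N + 2866) = (-19378 + 37770)*(-2463 + 2866) = 18392*403 = 7411976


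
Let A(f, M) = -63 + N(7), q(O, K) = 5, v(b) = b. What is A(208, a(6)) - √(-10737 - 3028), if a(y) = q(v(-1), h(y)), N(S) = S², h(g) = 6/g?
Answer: -14 - I*√13765 ≈ -14.0 - 117.32*I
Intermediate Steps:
a(y) = 5
A(f, M) = -14 (A(f, M) = -63 + 7² = -63 + 49 = -14)
A(208, a(6)) - √(-10737 - 3028) = -14 - √(-10737 - 3028) = -14 - √(-13765) = -14 - I*√13765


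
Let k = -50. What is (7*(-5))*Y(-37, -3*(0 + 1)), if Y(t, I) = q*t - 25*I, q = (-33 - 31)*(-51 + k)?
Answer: 8368255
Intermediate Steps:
q = 6464 (q = (-33 - 31)*(-51 - 50) = -64*(-101) = 6464)
Y(t, I) = -25*I + 6464*t (Y(t, I) = 6464*t - 25*I = -25*I + 6464*t)
(7*(-5))*Y(-37, -3*(0 + 1)) = (7*(-5))*(-(-75)*(0 + 1)*1 + 6464*(-37)) = -35*(-(-75)*1*1 - 239168) = -35*(-(-75) - 239168) = -35*(-25*(-3) - 239168) = -35*(75 - 239168) = -35*(-239093) = 8368255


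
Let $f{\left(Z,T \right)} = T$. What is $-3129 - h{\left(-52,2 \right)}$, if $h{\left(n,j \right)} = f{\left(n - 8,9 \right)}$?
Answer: $-3138$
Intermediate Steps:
$h{\left(n,j \right)} = 9$
$-3129 - h{\left(-52,2 \right)} = -3129 - 9 = -3138$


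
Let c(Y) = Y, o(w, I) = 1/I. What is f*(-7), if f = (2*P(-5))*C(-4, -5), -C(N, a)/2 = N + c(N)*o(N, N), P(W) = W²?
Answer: -2100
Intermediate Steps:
C(N, a) = -2 - 2*N (C(N, a) = -2*(N + N/N) = -2*(N + 1) = -2*(1 + N) = -2 - 2*N)
f = 300 (f = (2*(-5)²)*(-2 - 2*(-4)) = (2*25)*(-2 + 8) = 50*6 = 300)
f*(-7) = 300*(-7) = -2100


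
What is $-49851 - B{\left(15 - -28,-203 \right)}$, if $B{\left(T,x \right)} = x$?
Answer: $-49648$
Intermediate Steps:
$-49851 - B{\left(15 - -28,-203 \right)} = -49851 - -203 = -49851 + 203 = -49648$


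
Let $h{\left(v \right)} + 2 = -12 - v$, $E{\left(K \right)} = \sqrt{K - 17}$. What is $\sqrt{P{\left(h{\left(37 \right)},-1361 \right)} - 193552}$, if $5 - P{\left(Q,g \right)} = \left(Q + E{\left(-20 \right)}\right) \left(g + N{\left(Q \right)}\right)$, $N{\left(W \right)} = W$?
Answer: $\sqrt{-265559 + 1412 i \sqrt{37}} \approx 8.332 + 515.39 i$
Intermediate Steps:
$E{\left(K \right)} = \sqrt{-17 + K}$
$h{\left(v \right)} = -14 - v$ ($h{\left(v \right)} = -2 - \left(12 + v\right) = -14 - v$)
$P{\left(Q,g \right)} = 5 - \left(Q + g\right) \left(Q + i \sqrt{37}\right)$ ($P{\left(Q,g \right)} = 5 - \left(Q + \sqrt{-17 - 20}\right) \left(g + Q\right) = 5 - \left(Q + \sqrt{-37}\right) \left(Q + g\right) = 5 - \left(Q + i \sqrt{37}\right) \left(Q + g\right) = 5 - \left(Q + g\right) \left(Q + i \sqrt{37}\right)$)
$\sqrt{P{\left(h{\left(37 \right)},-1361 \right)} - 193552} = \sqrt{\left(5 - \left(-14 - 37\right)^{2} - \left(-14 - 37\right) \left(-1361\right) - i \left(-14 - 37\right) \sqrt{37} - i \left(-1361\right) \sqrt{37}\right) - 193552} = \sqrt{\left(5 - \left(-14 - 37\right)^{2} - \left(-14 - 37\right) \left(-1361\right) - i \left(-14 - 37\right) \sqrt{37} + 1361 i \sqrt{37}\right) - 193552} = \sqrt{\left(5 - \left(-51\right)^{2} - \left(-51\right) \left(-1361\right) - i \left(-51\right) \sqrt{37} + 1361 i \sqrt{37}\right) - 193552} = \sqrt{\left(5 - 2601 - 69411 + 51 i \sqrt{37} + 1361 i \sqrt{37}\right) - 193552} = \sqrt{\left(-72007 + 1412 i \sqrt{37}\right) - 193552} = \sqrt{-265559 + 1412 i \sqrt{37}}$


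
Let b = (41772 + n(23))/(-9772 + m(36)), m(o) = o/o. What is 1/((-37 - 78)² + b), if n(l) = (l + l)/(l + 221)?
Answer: 1192062/15759923743 ≈ 7.5639e-5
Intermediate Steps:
m(o) = 1
n(l) = 2*l/(221 + l) (n(l) = (2*l)/(221 + l) = 2*l/(221 + l))
b = -5096207/1192062 (b = (41772 + 2*23/(221 + 23))/(-9772 + 1) = (41772 + 2*23/244)/(-9771) = (41772 + 2*23*(1/244))*(-1/9771) = (41772 + 23/122)*(-1/9771) = (5096207/122)*(-1/9771) = -5096207/1192062 ≈ -4.2751)
1/((-37 - 78)² + b) = 1/((-37 - 78)² - 5096207/1192062) = 1/((-115)² - 5096207/1192062) = 1/(13225 - 5096207/1192062) = 1/(15759923743/1192062) = 1192062/15759923743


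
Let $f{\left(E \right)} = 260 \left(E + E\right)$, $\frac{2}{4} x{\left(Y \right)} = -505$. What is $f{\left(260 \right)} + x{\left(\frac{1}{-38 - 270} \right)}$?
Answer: $134190$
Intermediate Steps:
$x{\left(Y \right)} = -1010$ ($x{\left(Y \right)} = 2 \left(-505\right) = -1010$)
$f{\left(E \right)} = 520 E$ ($f{\left(E \right)} = 260 \cdot 2 E = 520 E$)
$f{\left(260 \right)} + x{\left(\frac{1}{-38 - 270} \right)} = 520 \cdot 260 - 1010 = 135200 - 1010 = 134190$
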